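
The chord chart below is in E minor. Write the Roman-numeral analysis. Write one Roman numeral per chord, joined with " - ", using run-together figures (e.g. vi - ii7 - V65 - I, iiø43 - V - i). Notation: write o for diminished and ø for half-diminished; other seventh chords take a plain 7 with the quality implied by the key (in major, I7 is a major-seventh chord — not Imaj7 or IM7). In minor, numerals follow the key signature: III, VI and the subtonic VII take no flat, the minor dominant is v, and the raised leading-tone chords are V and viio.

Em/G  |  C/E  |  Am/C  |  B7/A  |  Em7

i6 - VI6 - iv6 - V42 - i7

Em/G has root E, degree 1 in E minor, so i6.
C/E: root C is the submediant; major triad there is VI6.
Am/C has root A, degree 4 in E minor, so iv6.
B7/A: dominant seventh chord on B = scale degree 5 → V42.
Em7 has root E, degree 1 in E minor, so i7.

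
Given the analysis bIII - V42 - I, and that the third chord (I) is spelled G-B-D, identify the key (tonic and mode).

G major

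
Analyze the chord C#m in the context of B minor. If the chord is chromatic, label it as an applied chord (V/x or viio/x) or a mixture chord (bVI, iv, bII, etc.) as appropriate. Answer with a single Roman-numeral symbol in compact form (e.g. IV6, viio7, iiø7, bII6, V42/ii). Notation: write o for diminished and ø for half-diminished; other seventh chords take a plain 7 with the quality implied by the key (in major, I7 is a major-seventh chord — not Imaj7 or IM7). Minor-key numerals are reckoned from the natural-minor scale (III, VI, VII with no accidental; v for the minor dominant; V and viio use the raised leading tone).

ii

Stacked in thirds the chord is C#-E-G#: a minor triad on C#.
C# is the second degree of B minor. This is the minor supertonic, borrowed from the parallel major (the Dorian ii).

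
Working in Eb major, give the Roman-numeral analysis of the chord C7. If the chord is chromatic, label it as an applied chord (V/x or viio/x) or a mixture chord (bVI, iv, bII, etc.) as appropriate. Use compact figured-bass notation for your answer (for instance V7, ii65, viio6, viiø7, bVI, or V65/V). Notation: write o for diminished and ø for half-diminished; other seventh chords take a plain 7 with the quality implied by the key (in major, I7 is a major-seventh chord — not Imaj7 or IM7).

V7/ii

The pitches C-E-G-Bb form a dominant seventh chord rooted on C.
C is not a diatonic chord root with this quality in Eb major, but it lies a perfect fifth above F (ii), so the chord functions as an applied dominant of ii.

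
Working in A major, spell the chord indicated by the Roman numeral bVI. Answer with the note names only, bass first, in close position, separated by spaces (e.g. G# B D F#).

F A C

Scale degree 6 in A major is F#; lowering it a half step gives F. bVI is a major triad on the lowered sixth degree, borrowed from the parallel minor.
So the chord is F-A-C, a major triad.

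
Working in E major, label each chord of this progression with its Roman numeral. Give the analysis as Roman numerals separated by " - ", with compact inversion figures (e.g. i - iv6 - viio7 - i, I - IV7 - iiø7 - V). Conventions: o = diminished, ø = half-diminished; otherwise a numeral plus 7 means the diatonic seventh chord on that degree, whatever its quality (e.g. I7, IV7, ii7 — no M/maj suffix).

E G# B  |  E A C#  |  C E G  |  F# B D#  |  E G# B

E-G#-B: root E is the tonic; major triad there is I.
E-A-C#: root A is the subdominant; major triad there is IV64.
C-E-G is non-diatonic — bVI, a mixture chord from E minor.
F#-B-D# has root B, degree 5 in E major, so V64.
E-G#-B has root E, degree 1 in E major, so I.

I - IV64 - bVI - V64 - I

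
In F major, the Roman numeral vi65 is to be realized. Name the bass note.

F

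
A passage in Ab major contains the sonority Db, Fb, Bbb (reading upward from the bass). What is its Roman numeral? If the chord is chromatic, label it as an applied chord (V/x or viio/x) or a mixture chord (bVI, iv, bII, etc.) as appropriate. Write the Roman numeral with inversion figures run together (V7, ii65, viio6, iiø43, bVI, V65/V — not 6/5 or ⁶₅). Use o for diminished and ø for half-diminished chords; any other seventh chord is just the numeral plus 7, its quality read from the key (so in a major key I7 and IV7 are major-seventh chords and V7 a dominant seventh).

Stacked in thirds the chord is Bbb-Db-Fb: a major triad on Bbb.
Bbb is the lowered second degree of Ab major (diatonic 2 would be Bb). This is the Neapolitan sixth — a major triad on the lowered second degree, here in its customary first inversion.
With Db in the bass the chord is in first inversion, so the figured bass is 6.

bII6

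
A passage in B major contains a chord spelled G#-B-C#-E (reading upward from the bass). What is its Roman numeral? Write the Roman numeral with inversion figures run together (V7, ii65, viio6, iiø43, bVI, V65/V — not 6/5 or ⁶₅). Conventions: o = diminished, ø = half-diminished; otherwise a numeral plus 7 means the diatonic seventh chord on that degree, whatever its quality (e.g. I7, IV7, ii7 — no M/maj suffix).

ii43

The pitches C#-E-G#-B form a minor seventh chord rooted on C#.
C# is scale degree 2 in B major, and a minor seventh chord on that degree is written ii7.
With G# in the bass the chord is in second inversion, so the figured bass is 43.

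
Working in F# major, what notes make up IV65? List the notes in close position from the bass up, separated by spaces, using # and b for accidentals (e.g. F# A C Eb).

The numeral's case and figure indicate a major seventh chord. In F# major its root, scale degree 4, is B.
That chord is spelled B-D#-F#-A#.
The figured bass 65 indicates first inversion, placing the third (D#) in the bass: D#-F#-A#-B.

D# F# A# B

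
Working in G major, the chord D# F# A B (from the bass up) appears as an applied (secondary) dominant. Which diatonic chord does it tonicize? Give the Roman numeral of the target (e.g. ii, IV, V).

vi

The chord is a dominant seventh chord on B.
A dominant resolves down a perfect fifth: B → E. In G major, E is scale degree 6, i.e. vi.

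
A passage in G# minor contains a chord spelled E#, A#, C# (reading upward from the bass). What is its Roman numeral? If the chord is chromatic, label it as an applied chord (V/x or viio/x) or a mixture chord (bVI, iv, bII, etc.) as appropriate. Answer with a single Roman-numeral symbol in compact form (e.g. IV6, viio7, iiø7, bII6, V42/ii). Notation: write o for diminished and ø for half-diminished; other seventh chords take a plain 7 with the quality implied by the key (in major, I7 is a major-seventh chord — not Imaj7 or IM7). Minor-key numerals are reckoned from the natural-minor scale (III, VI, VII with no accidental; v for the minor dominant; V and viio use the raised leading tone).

ii64

The pitches A#-C#-E# form a minor triad rooted on A#.
A# is the second degree of G# minor. This is the minor supertonic, borrowed from the parallel major (the Dorian ii).
With E# in the bass the chord is in second inversion, so the figured bass is 64.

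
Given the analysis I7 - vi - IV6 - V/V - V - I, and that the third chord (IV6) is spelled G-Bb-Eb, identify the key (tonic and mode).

The chord Eb/G is a major triad rooted on Eb; its label is IV6.
If Eb is scale degree 4 and the mode makes that degree carry a major triad, the tonic is Bb and the mode is major.

Bb major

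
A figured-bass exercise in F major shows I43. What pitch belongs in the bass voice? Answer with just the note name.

C

I in F major has root F; the chord is F-A-C-E.
The figure 43 means second inversion — the fifth is in the bass.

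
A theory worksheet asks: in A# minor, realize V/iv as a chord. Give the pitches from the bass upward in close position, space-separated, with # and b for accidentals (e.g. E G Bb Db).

A# C## E#

V/iv is a secondary dominant — the dominant triad of iv. iv in A# minor is D#, so the applied chord's root is A#, a perfect fifth above.
Building a major triad on A# gives A#-C##-E#.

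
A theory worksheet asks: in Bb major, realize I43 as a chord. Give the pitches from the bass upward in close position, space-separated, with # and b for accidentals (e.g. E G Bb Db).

The numeral's case and figure indicate a major seventh chord. In Bb major its root, scale degree 1, is Bb.
Stacking thirds from Bb gives Bb-D-F-A.
With the 43 figure the chord is in second inversion; from the bass F upward in close position it reads F-A-Bb-D.

F A Bb D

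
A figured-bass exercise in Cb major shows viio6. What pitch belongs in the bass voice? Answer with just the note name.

viio in Cb major has root Bb; the chord is Bb-Db-Fb.
The figure 6 means first inversion — the third is in the bass.

Db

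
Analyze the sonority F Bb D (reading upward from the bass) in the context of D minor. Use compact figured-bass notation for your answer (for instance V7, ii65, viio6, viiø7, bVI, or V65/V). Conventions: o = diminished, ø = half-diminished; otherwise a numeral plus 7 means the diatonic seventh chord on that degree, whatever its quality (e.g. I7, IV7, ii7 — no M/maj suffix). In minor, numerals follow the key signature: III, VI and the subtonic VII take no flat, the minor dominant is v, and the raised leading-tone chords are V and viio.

VI64

Stacked in thirds the chord is Bb-D-F: a major triad on Bb.
Bb is scale degree 6 in D minor, and a major triad on that degree is written VI.
With F in the bass the chord is in second inversion, so the figured bass is 64.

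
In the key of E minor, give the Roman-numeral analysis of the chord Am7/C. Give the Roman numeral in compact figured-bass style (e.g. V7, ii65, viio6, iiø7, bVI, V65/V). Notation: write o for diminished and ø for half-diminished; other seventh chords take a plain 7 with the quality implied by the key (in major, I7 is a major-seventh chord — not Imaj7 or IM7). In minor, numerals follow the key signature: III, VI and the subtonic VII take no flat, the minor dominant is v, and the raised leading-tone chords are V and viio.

Stacked in thirds the chord is A-C-E-G: a minor seventh chord on A.
A is scale degree 4 in E minor, and a minor seventh chord on that degree is written iv7.
With C in the bass the chord is in first inversion, so the figured bass is 65.

iv65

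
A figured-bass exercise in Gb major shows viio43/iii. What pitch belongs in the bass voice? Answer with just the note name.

The applied chord viio43/iii is rooted on A: A-C-Eb-Gb.
The figure 43 means second inversion — the fifth is in the bass.

Eb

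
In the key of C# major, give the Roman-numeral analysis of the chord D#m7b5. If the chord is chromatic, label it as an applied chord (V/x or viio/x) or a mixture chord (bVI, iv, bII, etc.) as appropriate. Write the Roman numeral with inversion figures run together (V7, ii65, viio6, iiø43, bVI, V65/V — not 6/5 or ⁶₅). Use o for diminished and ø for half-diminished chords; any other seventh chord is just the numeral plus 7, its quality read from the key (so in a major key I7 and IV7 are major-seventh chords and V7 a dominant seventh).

iiø7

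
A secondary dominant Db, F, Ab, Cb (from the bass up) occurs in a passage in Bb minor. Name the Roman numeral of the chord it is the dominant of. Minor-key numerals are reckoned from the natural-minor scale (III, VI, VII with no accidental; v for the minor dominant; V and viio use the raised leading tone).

VI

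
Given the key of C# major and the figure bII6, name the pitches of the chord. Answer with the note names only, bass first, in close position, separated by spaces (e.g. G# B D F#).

bII6 is the Neapolitan sixth — a major triad on the lowered second degree, here in its customary first inversion. In C# major that root is D.
So the chord is D-F#-A.
The figured bass 6 indicates first inversion, placing the third (F#) in the bass: F#-A-D.

F# A D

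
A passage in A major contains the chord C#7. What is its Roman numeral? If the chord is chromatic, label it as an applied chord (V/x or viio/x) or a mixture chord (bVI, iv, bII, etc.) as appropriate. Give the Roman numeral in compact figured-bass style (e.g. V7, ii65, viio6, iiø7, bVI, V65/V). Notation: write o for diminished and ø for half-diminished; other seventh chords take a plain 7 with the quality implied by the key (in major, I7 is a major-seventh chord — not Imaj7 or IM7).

V7/vi

The pitches C#-E#-G#-B form a dominant seventh chord rooted on C#.
C# is not a diatonic chord root with this quality in A major, but it lies a perfect fifth above F# (vi), so the chord functions as an applied dominant of vi.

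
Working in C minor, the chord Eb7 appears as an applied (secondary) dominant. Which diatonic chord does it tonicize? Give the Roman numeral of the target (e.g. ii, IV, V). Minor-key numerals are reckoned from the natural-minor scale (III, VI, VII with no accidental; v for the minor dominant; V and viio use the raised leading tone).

VI

The chord is a dominant seventh chord on Eb.
A dominant resolves down a perfect fifth: Eb → Ab. In C minor, Ab is scale degree 6, i.e. VI.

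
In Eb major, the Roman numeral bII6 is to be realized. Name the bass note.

Ab

bII in Eb major has root Fb; the chord is Fb-Ab-Cb.
The figure 6 means first inversion — the third is in the bass.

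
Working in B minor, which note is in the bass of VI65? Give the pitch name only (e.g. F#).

B

VI in B minor has root G; the chord is G-B-D-F#.
The figure 65 means first inversion — the third is in the bass.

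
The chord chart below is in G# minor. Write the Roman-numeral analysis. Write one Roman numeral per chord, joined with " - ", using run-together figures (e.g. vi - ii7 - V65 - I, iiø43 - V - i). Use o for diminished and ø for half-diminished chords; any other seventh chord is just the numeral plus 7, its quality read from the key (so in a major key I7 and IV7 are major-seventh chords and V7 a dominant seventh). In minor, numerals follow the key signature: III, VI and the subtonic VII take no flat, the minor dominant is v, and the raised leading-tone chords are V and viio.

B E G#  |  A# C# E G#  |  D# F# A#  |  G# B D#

B-E-G#: root E is the submediant; major triad there is VI64.
A#-C#-E-G# has root A#, degree 2 in G# minor, so iiø7.
D#-F#-A# has root D#, degree 5 in G# minor, so v.
G#-B-D#: root G# is the tonic; minor triad there is i.

VI64 - iiø7 - v - i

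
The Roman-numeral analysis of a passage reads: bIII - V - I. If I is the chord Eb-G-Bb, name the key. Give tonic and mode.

Eb major

The anchor chord is a major triad on Eb, labeled I.
If Eb is scale degree 1 and the mode makes that degree carry a major triad, the tonic is Eb and the mode is major.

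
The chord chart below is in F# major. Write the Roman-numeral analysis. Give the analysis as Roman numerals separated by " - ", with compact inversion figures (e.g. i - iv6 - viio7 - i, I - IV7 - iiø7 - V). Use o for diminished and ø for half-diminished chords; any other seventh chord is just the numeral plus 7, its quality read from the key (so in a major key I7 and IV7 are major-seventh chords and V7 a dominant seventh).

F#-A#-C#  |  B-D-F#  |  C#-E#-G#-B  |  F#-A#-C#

I - iv - V7 - I

F#-A#-C#: root F# is the tonic; major triad there is I.
B-D-F#: B with this quality isn't in the key; it's iv, borrowed from the parallel minor.
C#-E#-G#-B: root C# is the dominant; dominant seventh chord there is V7.
F#-A#-C#: major triad on F# = scale degree 1 → I.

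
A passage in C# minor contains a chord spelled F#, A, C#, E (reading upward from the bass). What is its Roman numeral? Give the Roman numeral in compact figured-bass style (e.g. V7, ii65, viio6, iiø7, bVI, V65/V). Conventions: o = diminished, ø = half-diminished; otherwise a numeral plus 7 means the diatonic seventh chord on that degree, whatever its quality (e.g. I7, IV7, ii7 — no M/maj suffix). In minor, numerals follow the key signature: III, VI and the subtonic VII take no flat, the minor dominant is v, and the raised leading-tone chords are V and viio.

iv7

The pitches F#-A-C#-E form a minor seventh chord rooted on F#.
In C# minor, F# is the subdominant; the diatonic minor seventh chord there is iv7.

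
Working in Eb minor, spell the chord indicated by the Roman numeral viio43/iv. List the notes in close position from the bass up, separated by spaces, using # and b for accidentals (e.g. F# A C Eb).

viio43/iv is a secondary leading-tone chord. The target iv is Ab in Eb minor; the applied chord is rooted a semitone below, on G.
Building a fully diminished seventh chord on G gives G-Bb-Db-Fb.
With the 43 figure the chord is in second inversion; from the bass Db upward in close position it reads Db-Fb-G-Bb.

Db Fb G Bb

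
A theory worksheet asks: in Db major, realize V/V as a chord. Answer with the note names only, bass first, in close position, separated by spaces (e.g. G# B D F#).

Eb G Bb

The slash means an applied dominant: we want the dominant of V. In Db major, V is Ab major, and its dominant is built on Eb.
Building a major triad on Eb gives Eb-G-Bb.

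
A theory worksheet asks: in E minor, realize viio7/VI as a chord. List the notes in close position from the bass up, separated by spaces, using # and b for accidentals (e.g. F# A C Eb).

viio7/VI is a secondary leading-tone chord. The target VI is C in E minor; the applied chord is rooted a semitone below, on B.
Building a fully diminished seventh chord on B gives B-D-F-Ab.

B D F Ab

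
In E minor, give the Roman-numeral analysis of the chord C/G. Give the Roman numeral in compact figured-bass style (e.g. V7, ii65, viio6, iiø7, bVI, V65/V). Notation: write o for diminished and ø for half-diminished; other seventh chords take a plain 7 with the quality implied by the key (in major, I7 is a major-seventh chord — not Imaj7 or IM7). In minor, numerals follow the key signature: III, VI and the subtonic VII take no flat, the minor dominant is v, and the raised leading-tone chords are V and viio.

VI64

Stacked in thirds the chord is C-E-G: a major triad on C.
C is scale degree 6 in E minor, and a major triad on that degree is written VI.
With G in the bass the chord is in second inversion, so the figured bass is 64.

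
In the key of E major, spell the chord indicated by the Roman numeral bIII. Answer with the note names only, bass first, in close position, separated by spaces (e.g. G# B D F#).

bIII is a major triad on the lowered third degree, borrowed from the parallel minor. In E major that root is G.
So the chord is G-B-D, a major triad.

G B D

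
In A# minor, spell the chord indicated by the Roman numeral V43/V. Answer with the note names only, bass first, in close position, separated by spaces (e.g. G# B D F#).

V43/V is a secondary dominant — the dominant seventh of V. V in A# minor is E#, so the applied chord's root is B#, a perfect fifth above.
Building a dominant seventh chord on B# gives B#-D##-F##-A#.
The figured bass 43 indicates second inversion, placing the fifth (F##) in the bass: F##-A#-B#-D##.

F## A# B# D##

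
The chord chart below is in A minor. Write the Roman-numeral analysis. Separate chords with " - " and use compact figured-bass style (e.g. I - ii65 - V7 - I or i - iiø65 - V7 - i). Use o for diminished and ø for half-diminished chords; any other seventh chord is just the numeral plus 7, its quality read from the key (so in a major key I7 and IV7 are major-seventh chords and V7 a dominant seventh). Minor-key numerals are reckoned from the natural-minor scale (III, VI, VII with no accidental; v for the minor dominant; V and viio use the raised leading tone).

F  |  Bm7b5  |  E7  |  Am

F has root F, degree 6 in A minor, so VI.
Bm7b5: half-diminished seventh chord on B = scale degree 2 → iiø7.
E7: root E is the dominant; dominant seventh chord there is V7.
Am: minor triad on A = scale degree 1 → i.

VI - iiø7 - V7 - i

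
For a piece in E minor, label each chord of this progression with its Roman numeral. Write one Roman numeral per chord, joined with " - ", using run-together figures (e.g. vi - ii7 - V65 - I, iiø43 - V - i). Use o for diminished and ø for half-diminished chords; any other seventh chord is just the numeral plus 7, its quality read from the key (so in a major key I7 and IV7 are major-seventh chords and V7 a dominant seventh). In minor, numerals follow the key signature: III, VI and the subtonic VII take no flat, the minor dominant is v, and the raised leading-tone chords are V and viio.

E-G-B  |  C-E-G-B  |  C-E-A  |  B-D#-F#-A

i - VI7 - iv6 - V7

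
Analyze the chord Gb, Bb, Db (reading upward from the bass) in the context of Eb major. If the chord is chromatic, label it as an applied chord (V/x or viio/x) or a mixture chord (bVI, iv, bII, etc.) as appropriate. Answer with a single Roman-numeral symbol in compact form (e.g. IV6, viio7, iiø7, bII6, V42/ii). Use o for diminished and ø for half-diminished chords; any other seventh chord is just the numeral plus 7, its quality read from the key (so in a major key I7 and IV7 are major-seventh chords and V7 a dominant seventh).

The pitches Gb-Bb-Db form a major triad rooted on Gb.
Gb is the lowered third degree of Eb major (diatonic 3 would be G). This is a major triad on the lowered third degree, borrowed from the parallel minor.

bIII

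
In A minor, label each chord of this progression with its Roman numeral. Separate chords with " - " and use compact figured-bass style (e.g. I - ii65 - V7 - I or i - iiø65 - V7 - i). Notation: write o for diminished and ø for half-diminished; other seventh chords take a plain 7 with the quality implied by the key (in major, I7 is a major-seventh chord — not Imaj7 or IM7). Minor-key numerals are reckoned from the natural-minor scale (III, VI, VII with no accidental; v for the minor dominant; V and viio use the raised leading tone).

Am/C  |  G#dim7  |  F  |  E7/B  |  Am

Am/C has root A, degree 1 in A minor, so i6.
G#dim7 has root G#, degree 7 in A minor, so viio7.
F has root F, degree 6 in A minor, so VI.
E7/B has root E, degree 5 in A minor, so V43.
Am: minor triad on A = scale degree 1 → i.

i6 - viio7 - VI - V43 - i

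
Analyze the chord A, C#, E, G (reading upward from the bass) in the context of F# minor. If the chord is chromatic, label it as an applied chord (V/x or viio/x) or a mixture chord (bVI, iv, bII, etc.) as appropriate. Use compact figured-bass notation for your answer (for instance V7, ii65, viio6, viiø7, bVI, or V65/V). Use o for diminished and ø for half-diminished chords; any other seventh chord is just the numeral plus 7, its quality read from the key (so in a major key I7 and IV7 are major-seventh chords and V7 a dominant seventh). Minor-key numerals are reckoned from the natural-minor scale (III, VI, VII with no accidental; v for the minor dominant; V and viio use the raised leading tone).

V7/VI

The pitches A-C#-E-G form a dominant seventh chord rooted on A.
A is not a diatonic chord root with this quality in F# minor, but it lies a perfect fifth above D (VI), so the chord functions as an applied dominant of VI.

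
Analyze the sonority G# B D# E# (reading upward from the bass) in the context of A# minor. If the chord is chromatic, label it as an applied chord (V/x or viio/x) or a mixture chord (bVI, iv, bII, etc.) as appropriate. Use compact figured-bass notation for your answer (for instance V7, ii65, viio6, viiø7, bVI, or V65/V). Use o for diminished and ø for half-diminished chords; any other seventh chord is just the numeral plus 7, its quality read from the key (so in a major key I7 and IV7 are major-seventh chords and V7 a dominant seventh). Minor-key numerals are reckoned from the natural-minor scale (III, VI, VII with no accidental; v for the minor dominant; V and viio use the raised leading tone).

viiø65/VI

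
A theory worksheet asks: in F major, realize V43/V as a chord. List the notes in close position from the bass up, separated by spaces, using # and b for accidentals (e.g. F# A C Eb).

D F G B

The slash means an applied dominant: we want the dominant of V. In F major, V is C major, and its dominant is built on G.
Building a dominant seventh chord on G gives G-B-D-F.
The figured bass 43 indicates second inversion, placing the fifth (D) in the bass: D-F-G-B.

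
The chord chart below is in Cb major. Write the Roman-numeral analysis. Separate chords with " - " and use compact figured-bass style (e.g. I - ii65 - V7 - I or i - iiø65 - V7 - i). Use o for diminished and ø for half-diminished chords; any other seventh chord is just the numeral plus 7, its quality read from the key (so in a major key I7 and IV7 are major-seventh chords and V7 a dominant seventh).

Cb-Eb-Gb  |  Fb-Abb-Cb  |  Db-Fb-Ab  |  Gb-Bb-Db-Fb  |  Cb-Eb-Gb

I - iv - ii - V7 - I

Cb-Eb-Gb has root Cb, degree 1 in Cb major, so I.
Fb-Abb-Cb is non-diatonic — iv, a mixture chord from Cb minor.
Db-Fb-Ab: minor triad on Db = scale degree 2 → ii.
Gb-Bb-Db-Fb: root Gb is the dominant; dominant seventh chord there is V7.
Cb-Eb-Gb has root Cb, degree 1 in Cb major, so I.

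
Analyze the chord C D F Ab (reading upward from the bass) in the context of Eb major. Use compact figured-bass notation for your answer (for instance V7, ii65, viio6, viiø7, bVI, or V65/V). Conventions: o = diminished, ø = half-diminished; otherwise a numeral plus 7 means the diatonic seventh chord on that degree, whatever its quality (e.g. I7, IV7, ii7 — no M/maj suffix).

Stacked in thirds the chord is D-F-Ab-C: a half-diminished seventh chord on D.
In Eb major, D is the leading tone; the diatonic half-diminished seventh chord there is viiø7.
With C in the bass the chord is in third inversion, so the figured bass is 42.

viiø42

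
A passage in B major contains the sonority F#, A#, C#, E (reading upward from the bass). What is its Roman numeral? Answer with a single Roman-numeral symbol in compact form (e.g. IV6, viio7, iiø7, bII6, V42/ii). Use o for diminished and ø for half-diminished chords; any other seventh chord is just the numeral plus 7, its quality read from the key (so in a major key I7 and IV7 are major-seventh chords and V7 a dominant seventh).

V7

The pitches F#-A#-C#-E form a dominant seventh chord rooted on F#.
In B major, F# is the dominant; the diatonic dominant seventh chord there is V7.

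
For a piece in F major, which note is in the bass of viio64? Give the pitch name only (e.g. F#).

viio in F major has root E; the chord is E-G-Bb.
The figure 64 means second inversion — the fifth is in the bass.

Bb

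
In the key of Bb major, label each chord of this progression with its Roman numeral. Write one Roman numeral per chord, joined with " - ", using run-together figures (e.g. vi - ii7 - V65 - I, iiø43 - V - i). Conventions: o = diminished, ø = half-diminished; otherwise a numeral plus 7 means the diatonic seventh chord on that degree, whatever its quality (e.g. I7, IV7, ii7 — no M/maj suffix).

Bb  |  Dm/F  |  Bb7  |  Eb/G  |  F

I - iii6 - V7/IV - IV6 - V

Bb has root Bb, degree 1 in Bb major, so I.
Dm/F has root D, degree 3 in Bb major, so iii6.
Bb7: chromatic; Bb is V of IV, so V7/IV.
Eb/G: root Eb is the subdominant; major triad there is IV6.
F: major triad on F = scale degree 5 → V.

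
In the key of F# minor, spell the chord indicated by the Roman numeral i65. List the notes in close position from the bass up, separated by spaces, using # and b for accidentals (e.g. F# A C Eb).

The numeral's case and figure indicate a minor seventh chord. In F# minor its root, the first degree, is F#.
Stacking thirds from F# gives F#-A-C#-E.
The figured bass 65 indicates first inversion, placing the third (A) in the bass: A-C#-E-F#.

A C# E F#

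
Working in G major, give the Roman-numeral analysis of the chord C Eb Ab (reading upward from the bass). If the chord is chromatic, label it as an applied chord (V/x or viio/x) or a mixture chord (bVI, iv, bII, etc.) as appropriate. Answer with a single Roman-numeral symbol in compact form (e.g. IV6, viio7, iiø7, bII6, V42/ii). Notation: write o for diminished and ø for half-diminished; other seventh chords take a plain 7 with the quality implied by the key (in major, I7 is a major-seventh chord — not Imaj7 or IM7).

bII6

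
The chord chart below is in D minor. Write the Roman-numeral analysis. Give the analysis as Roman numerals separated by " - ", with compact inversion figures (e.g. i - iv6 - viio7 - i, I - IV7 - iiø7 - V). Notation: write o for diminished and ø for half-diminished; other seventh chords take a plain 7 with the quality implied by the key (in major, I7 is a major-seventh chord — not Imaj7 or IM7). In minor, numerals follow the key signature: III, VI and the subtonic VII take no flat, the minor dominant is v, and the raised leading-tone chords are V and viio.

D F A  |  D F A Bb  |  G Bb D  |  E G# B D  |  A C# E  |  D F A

D-F-A has root D, degree 1 in D minor, so i.
D-F-A-Bb: root Bb is the submediant; major seventh chord there is VI65.
G-Bb-D: minor triad on G = scale degree 4 → iv.
E-G#-B-D: a dominant seventh chord on E, the applied dominant of V → V7/V.
A-C#-E: root A is the dominant; major triad there is V.
D-F-A: root D is the tonic; minor triad there is i.

i - VI65 - iv - V7/V - V - i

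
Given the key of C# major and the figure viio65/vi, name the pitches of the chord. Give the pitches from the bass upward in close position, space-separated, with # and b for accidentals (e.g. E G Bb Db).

B# D# F# G##

The slash marks an applied leading-tone chord: viio of vi. In C# major, vi is A#, so the leading tone to it is G##, a half step below.
Building a fully diminished seventh chord on G## gives G##-B#-D#-F#.
The figured bass 65 indicates first inversion, placing the third (B#) in the bass: B#-D#-F#-G##.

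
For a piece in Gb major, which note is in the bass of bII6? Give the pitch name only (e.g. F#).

Cb

bII in Gb major has root Abb; the chord is Abb-Cb-Ebb.
The figure 6 means first inversion — the third is in the bass.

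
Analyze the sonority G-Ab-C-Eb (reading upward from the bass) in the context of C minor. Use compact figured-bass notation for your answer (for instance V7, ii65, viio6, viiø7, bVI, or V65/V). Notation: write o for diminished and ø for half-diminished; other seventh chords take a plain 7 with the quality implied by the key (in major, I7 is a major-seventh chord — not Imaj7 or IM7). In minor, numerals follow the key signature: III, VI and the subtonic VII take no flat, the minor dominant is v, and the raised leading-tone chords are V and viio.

Stacked in thirds the chord is Ab-C-Eb-G: a major seventh chord on Ab.
Ab is scale degree 6 in C minor, and a major seventh chord on that degree is written VI7.
With G in the bass the chord is in third inversion, so the figured bass is 42.

VI42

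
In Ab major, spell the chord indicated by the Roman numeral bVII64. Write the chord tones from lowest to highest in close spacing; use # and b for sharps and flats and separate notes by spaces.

Scale degree 7 in Ab major is G; lowering it a half step gives Gb. bVII64 is a major triad on the lowered seventh degree (the subtonic), borrowed from the parallel minor.
So the chord is Gb-Bb-Db.
With the 64 figure the chord is in second inversion; from the bass Db upward in close position it reads Db-Gb-Bb.

Db Gb Bb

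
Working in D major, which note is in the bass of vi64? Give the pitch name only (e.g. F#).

F#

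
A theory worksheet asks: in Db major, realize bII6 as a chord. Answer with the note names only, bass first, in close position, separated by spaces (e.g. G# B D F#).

Scale degree 2 in Db major is Eb; lowering it a half step gives Ebb. bII6 is the Neapolitan sixth — a major triad on the lowered second degree, here in its customary first inversion.
So the chord is Ebb-Gb-Bbb.
With the 6 figure the chord is in first inversion; from the bass Gb upward in close position it reads Gb-Bbb-Ebb.

Gb Bbb Ebb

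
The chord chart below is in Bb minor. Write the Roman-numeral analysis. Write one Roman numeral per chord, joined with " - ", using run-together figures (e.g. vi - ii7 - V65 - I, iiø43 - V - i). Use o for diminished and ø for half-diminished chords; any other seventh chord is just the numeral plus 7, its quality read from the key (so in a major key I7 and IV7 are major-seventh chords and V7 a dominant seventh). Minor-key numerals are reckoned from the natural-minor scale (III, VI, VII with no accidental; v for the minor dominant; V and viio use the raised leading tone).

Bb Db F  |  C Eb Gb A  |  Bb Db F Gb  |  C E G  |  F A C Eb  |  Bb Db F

i - viio65 - VI65 - V/V - V7 - i

Bb-Db-F: minor triad on Bb = scale degree 1 → i.
C-Eb-Gb-A: fully diminished seventh chord on A = scale degree 7 → viio65.
Bb-Db-F-Gb has root Gb, degree 6 in Bb minor, so VI65.
C-E-G: chromatic; C is V of V, so V/V.
F-A-C-Eb has root F, degree 5 in Bb minor, so V7.
Bb-Db-F has root Bb, degree 1 in Bb minor, so i.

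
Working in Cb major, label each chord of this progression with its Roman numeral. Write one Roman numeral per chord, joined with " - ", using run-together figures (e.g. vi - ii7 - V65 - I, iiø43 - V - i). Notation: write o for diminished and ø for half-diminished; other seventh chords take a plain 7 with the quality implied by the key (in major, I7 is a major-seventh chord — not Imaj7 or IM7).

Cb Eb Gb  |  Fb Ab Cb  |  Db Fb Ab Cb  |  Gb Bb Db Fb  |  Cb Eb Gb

I - IV - ii7 - V7 - I

Cb-Eb-Gb: root Cb is the tonic; major triad there is I.
Fb-Ab-Cb: major triad on Fb = scale degree 4 → IV.
Db-Fb-Ab-Cb: root Db is the supertonic; minor seventh chord there is ii7.
Gb-Bb-Db-Fb: dominant seventh chord on Gb = scale degree 5 → V7.
Cb-Eb-Gb: major triad on Cb = scale degree 1 → I.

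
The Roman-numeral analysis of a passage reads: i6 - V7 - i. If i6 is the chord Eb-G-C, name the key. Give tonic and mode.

C minor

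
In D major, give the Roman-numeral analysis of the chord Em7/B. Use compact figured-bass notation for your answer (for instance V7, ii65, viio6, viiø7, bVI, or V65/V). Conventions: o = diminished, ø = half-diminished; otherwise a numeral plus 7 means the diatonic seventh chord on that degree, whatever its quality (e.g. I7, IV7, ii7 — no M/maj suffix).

ii43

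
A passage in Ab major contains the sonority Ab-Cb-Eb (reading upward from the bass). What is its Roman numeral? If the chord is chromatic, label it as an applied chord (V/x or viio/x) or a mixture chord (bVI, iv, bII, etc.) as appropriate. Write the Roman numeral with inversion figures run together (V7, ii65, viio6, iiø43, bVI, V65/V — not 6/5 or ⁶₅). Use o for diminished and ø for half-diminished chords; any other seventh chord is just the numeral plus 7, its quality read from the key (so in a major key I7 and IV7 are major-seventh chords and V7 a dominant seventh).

Stacked in thirds the chord is Ab-Cb-Eb: a minor triad on Ab.
Ab is the first degree of Ab major. This is the minor tonic, borrowed from the parallel minor.

i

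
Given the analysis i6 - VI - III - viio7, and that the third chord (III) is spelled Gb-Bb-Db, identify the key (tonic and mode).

Eb minor

III is given as Gb-Bb-Db — a major triad with root Gb.
If Gb is scale degree 3 and the mode makes that degree carry a major triad, the tonic is Eb and the mode is minor.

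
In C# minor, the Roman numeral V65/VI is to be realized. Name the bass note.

G#

The applied chord V65/VI is rooted on E: E-G#-B-D.
The figure 65 means first inversion — the third is in the bass.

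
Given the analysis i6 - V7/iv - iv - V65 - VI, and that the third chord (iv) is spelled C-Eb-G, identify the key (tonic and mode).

The anchor chord is a minor triad on C, labeled iv.
iv on C implies C is the subdominant; that puts the tonic at G, and the lowercase numeral fits minor mode.

G minor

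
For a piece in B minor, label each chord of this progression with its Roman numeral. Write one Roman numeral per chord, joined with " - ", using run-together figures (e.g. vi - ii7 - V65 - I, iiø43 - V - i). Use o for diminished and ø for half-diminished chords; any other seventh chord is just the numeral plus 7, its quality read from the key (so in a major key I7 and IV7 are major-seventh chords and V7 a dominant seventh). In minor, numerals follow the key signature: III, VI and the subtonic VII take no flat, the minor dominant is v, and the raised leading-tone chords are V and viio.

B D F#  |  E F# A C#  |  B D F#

B-D-F#: minor triad on B = scale degree 1 → i.
E-F#-A-C# has root F#, degree 5 in B minor, so v42.
B-D-F# has root B, degree 1 in B minor, so i.

i - v42 - i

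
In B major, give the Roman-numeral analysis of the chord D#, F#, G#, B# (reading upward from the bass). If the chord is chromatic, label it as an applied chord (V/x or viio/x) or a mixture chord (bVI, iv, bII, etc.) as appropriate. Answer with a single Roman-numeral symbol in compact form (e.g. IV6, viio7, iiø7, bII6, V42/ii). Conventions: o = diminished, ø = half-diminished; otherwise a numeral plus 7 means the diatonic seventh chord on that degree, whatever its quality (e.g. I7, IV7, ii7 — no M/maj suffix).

Stacked in thirds the chord is G#-B#-D#-F#: a dominant seventh chord on G#.
G# is not a diatonic chord root with this quality in B major, but it lies a perfect fifth above C# (ii), so the chord functions as an applied dominant of ii.
With D# in the bass the chord is in second inversion, so the figured bass is 43.

V43/ii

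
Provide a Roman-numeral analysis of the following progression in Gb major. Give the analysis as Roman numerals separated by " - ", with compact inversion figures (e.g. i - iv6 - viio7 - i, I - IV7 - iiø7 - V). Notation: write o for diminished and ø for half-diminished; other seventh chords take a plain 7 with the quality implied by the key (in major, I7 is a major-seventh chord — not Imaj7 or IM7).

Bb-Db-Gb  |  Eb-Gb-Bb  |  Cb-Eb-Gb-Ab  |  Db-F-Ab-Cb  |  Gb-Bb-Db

I6 - vi - ii65 - V7 - I

Bb-Db-Gb: root Gb is the tonic; major triad there is I6.
Eb-Gb-Bb has root Eb, degree 6 in Gb major, so vi.
Cb-Eb-Gb-Ab: minor seventh chord on Ab = scale degree 2 → ii65.
Db-F-Ab-Cb: dominant seventh chord on Db = scale degree 5 → V7.
Gb-Bb-Db: root Gb is the tonic; major triad there is I.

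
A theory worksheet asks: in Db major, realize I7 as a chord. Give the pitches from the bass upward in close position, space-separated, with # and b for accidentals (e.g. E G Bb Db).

Db F Ab C

In Db major, the tonic is Db, and the diatonic chord built there is a major seventh chord.
Stacking thirds from Db gives Db-F-Ab-C.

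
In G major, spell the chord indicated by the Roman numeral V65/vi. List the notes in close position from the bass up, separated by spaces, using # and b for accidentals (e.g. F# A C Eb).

V65/vi is a secondary dominant — the dominant seventh of vi. vi in G major is E, so the applied chord's root is B, a perfect fifth above.
Building a dominant seventh chord on B gives B-D#-F#-A.
With the 65 figure the chord is in first inversion; from the bass D# upward in close position it reads D#-F#-A-B.

D# F# A B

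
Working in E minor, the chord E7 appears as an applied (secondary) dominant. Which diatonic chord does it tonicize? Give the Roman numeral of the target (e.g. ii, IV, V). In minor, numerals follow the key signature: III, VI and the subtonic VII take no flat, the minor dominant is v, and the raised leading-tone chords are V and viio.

iv

The chord is a dominant seventh chord on E.
A dominant resolves down a perfect fifth: E → A. In E minor, A is scale degree 4, i.e. iv.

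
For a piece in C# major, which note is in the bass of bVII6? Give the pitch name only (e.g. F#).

D#

bVII in C# major has root B; the chord is B-D#-F#.
The figure 6 means first inversion — the third is in the bass.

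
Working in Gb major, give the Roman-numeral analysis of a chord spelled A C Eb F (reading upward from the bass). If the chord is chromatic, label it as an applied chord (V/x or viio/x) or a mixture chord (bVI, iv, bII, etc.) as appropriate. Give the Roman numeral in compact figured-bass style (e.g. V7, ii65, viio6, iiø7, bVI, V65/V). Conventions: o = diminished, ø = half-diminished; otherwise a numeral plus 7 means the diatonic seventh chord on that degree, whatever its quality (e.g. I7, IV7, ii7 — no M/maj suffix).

Stacked in thirds the chord is F-A-C-Eb: a dominant seventh chord on F.
F is not a diatonic chord root with this quality in Gb major, but it lies a perfect fifth above Bb (iii), so the chord functions as an applied dominant of iii.
With A in the bass the chord is in first inversion, so the figured bass is 65.

V65/iii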